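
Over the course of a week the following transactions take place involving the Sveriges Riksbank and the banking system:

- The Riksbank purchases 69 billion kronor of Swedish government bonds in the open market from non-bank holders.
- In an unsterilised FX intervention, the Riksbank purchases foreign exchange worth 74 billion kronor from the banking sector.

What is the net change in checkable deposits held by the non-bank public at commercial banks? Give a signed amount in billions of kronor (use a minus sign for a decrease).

Riksbank balance sheet:
  Assets:      Securities +69B, Foreign assets +74B
  Liabilities: Bank reserves +143B
Commercial banking system:
  Assets:      Reserves at CB +143B, Foreign assets −74B
  Liabilities: Checkable deposits +69B
So the change in checkable deposits held by the non-bank public at commercial banks is +69 billion.

+69 billion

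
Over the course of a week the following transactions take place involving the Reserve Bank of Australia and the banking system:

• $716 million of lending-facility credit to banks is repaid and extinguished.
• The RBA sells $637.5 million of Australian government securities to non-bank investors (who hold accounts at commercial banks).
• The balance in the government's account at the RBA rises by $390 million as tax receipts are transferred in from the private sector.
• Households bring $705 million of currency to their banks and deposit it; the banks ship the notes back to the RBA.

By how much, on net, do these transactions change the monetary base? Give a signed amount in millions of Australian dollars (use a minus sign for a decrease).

Discount-window repayment $716 million: RBA balance sheet contracts → −$716M.
Asset sale (to non-banks) $637.5 million: RBA balance sheet contracts → −$637.5M.
Government account inflow $390 million: reserves shift to a non-base liability → −$390M.
Currency deposit $705 million: just a shift between currency and reserves — both are base money → 0.
Net: −716 − 637.5 − 390 + 0 = -$1743.5 million.

-$1743.5 million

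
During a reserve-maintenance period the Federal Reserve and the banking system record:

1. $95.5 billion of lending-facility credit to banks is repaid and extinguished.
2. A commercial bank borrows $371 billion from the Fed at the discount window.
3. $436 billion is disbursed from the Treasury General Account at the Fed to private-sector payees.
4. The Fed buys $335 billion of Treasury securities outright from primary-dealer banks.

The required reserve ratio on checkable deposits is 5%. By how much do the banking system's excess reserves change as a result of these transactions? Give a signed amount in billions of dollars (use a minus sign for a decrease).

Discount-window repayment $95.5 billion: reserves −$95.5B, deposits 0.
Discount-window loan $371 billion: reserves +$371B, deposits 0.
Government spending $436 billion: reserves +$436B, deposits +$436B.
OMO purchase (from banks) $335 billion: reserves +$335B, deposits 0.
Totals: Δreserves = +$1046.5B, Δdeposits = +$436B.
Δrequired reserves = 5% × +$436B = +$21.8B.
Δexcess reserves = Δreserves − Δrequired = +$1046.5B − (+$21.8B) = +$1024.7 billion.

+$1024.7 billion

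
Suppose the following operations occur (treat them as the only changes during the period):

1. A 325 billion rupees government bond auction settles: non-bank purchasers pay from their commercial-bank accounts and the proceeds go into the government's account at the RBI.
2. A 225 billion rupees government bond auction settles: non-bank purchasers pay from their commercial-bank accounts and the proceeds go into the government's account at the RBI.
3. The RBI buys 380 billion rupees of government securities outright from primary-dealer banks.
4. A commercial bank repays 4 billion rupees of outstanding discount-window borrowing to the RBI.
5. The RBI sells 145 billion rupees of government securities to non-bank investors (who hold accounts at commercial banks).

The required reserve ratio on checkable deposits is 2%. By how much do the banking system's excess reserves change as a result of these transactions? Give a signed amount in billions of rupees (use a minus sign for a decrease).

Government account inflow 325 billion rupees: reserves −325B, deposits −325B.
Government account inflow 225 billion rupees: reserves −225B, deposits −225B.
OMO purchase (from banks) 380 billion rupees: reserves +380B, deposits 0.
Discount-window repayment 4 billion rupees: reserves −4B, deposits 0.
Asset sale (to non-banks) 145 billion rupees: reserves −145B, deposits −145B.
Totals: Δreserves = −319B, Δdeposits = −695B.
Δrequired reserves = 2% × −695B = −13.9B.
Δexcess reserves = Δreserves − Δrequired = −319B − (−13.9B) = -305.1 billion.

-305.1 billion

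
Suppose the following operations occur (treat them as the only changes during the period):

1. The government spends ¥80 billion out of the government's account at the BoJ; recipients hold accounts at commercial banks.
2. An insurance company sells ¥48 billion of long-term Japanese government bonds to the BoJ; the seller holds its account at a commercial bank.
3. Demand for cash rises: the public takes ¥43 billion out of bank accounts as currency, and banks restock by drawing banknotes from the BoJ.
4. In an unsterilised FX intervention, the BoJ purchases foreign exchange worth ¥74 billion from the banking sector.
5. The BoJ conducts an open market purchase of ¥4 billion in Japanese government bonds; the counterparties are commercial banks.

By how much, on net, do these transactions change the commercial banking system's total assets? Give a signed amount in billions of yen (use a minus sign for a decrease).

Government spending ¥80 billion: bank balance sheets expand → +¥80B.
Asset purchase (from non-banks) ¥48 billion: bank balance sheets expand → +¥48B.
Currency withdrawal ¥43 billion: bank balance sheets shrink → −¥43B.
FX purchase ¥74 billion: just an asset swap on bank balance sheets → 0.
OMO purchase (from banks) ¥4 billion: just an asset swap on bank balance sheets → 0.
Net: 80 + 48 − 43 + 0 + 0 = +¥85 billion.

+¥85 billion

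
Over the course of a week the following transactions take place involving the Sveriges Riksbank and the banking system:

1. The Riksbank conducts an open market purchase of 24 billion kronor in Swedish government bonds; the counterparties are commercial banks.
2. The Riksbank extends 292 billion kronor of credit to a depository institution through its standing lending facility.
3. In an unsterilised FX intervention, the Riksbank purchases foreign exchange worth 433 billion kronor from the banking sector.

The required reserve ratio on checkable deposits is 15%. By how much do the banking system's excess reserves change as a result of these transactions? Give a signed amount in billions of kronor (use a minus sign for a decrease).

+749 billion

OMO purchase (from banks) 24 billion kronor: reserves +24B, deposits 0.
Discount-window loan 292 billion kronor: reserves +292B, deposits 0.
FX purchase 433 billion kronor: reserves +433B, deposits 0.
Totals: Δreserves = +749B, Δdeposits = 0.
Δrequired reserves = 15% × 0 = 0.
Δexcess reserves = Δreserves − Δrequired = +749B − (0) = +749 billion.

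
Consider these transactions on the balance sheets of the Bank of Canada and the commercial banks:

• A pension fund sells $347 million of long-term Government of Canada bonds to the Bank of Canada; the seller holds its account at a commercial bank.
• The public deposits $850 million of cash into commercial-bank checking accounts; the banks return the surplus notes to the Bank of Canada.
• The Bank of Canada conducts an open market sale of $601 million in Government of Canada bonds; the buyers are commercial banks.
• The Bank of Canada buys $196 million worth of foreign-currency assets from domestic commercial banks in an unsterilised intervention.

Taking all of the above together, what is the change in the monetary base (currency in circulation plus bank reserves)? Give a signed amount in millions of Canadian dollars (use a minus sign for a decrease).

Asset purchase (from non-banks) $347 million: Bank of Canada balance sheet expands → +$347M.
Currency deposit $850 million: just a shift between currency and reserves — both are base money → 0.
OMO sale (to banks) $601 million: Bank of Canada balance sheet contracts → −$601M.
FX purchase $196 million: Bank of Canada balance sheet expands → +$196M.
Net: 347 + 0 − 601 + 196 = -$58 million.

-$58 million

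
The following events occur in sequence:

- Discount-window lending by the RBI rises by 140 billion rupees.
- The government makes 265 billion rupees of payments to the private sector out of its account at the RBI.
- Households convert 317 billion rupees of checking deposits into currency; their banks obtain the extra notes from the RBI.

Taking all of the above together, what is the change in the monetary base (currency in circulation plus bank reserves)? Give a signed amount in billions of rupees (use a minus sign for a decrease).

Discount-window loan 140 billion rupees: RBI balance sheet expands → +140B.
Government spending 265 billion rupees: a non-base liability converts back to reserves → +265B.
Currency withdrawal 317 billion rupees: just a shift between currency and reserves — both are base money → 0.
Net: 140 + 265 + 0 = +405 billion.

+405 billion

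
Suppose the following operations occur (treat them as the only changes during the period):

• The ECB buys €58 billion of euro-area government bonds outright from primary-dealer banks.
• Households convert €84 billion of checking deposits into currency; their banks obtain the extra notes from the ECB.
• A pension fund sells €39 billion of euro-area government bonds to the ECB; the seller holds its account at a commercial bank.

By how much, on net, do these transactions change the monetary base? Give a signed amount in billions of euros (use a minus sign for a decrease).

OMO purchase (from banks) €58 billion: ECB balance sheet expands → +€58B.
Currency withdrawal €84 billion: just a shift between currency and reserves — both are base money → 0.
Asset purchase (from non-banks) €39 billion: ECB balance sheet expands → +€39B.
Net: 58 + 0 + 39 = +€97 billion.

+€97 billion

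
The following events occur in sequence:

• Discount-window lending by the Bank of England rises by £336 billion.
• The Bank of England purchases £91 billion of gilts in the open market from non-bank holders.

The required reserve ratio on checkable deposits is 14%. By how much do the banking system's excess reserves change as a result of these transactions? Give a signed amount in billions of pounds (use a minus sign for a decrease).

Discount-window loan £336 billion: reserves +£336B, deposits 0.
Asset purchase (from non-banks) £91 billion: reserves +£91B, deposits +£91B.
Totals: Δreserves = +£427B, Δdeposits = +£91B.
Δrequired reserves = 14% × +£91B = +£12.74B.
Δexcess reserves = Δreserves − Δrequired = +£427B − (+£12.74B) = +£414.26 billion.

+£414.26 billion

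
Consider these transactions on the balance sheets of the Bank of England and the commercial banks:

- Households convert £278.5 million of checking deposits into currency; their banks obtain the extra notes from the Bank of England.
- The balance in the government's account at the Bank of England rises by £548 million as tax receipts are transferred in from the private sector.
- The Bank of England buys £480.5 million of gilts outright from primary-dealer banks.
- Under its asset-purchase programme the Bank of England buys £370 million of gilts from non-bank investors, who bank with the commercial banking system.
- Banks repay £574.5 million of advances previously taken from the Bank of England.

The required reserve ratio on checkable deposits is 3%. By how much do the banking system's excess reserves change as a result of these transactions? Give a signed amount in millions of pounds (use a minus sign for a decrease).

Currency withdrawal £278.5 million: reserves −£278.5M, deposits −£278.5M.
Government account inflow £548 million: reserves −£548M, deposits −£548M.
OMO purchase (from banks) £480.5 million: reserves +£480.5M, deposits 0.
Asset purchase (from non-banks) £370 million: reserves +£370M, deposits +£370M.
Discount-window repayment £574.5 million: reserves −£574.5M, deposits 0.
Totals: Δreserves = −£550.5M, Δdeposits = −£456.5M.
Δrequired reserves = 3% × −£456.5M = −£13.695M.
Δexcess reserves = Δreserves − Δrequired = −£550.5M − (−£13.695M) = -£536.805 million.

-£536.805 million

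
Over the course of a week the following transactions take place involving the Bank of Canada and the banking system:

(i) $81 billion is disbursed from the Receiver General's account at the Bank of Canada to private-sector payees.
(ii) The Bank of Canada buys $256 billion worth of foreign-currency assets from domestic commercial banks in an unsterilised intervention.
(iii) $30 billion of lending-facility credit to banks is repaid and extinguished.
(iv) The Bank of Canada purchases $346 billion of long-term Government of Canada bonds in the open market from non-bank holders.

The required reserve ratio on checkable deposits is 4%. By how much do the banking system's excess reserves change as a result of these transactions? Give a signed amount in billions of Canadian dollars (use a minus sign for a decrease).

+$635.92 billion

Government spending $81 billion: reserves +$81B, deposits +$81B.
FX purchase $256 billion: reserves +$256B, deposits 0.
Discount-window repayment $30 billion: reserves −$30B, deposits 0.
Asset purchase (from non-banks) $346 billion: reserves +$346B, deposits +$346B.
Totals: Δreserves = +$653B, Δdeposits = +$427B.
Δrequired reserves = 4% × +$427B = +$17.08B.
Δexcess reserves = Δreserves − Δrequired = +$653B − (+$17.08B) = +$635.92 billion.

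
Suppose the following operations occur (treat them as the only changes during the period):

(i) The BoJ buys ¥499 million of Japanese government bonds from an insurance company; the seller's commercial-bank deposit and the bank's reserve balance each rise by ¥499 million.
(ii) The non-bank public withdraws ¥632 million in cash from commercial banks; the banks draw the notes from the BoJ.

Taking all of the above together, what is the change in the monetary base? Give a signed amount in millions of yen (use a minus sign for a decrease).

+¥499 million

BoJ balance sheet:
  Assets:      Securities +¥499M
  Liabilities: Bank reserves −¥133M, Currency in circulation +¥632M
Monetary base = currency + reserves: +¥632M + (−¥133M) = +¥499 million.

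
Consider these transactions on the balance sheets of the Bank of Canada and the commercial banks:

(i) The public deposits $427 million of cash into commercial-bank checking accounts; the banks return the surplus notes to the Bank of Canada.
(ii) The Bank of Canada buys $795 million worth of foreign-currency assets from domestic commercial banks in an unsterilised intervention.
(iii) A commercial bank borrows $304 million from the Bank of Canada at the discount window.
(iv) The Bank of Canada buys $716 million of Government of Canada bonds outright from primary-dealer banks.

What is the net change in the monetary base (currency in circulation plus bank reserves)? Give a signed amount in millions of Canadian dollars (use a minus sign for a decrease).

Currency deposit $427 million: just a shift between currency and reserves — both are base money → 0.
FX purchase $795 million: Bank of Canada balance sheet expands → +$795M.
Discount-window loan $304 million: Bank of Canada balance sheet expands → +$304M.
OMO purchase (from banks) $716 million: Bank of Canada balance sheet expands → +$716M.
Net: 0 + 795 + 304 + 716 = +$1815 million.

+$1815 million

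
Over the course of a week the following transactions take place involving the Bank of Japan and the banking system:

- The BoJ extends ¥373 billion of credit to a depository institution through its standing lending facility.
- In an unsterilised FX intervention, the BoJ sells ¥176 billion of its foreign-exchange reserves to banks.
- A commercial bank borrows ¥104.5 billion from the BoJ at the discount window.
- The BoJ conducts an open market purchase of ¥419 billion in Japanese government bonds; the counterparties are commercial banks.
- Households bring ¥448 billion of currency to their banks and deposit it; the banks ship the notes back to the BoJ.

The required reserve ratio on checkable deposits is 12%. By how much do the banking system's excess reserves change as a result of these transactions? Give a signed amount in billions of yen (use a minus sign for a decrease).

+¥1114.74 billion

Discount-window loan ¥373 billion: reserves +¥373B, deposits 0.
FX sale ¥176 billion: reserves −¥176B, deposits 0.
Discount-window loan ¥104.5 billion: reserves +¥104.5B, deposits 0.
OMO purchase (from banks) ¥419 billion: reserves +¥419B, deposits 0.
Currency deposit ¥448 billion: reserves +¥448B, deposits +¥448B.
Totals: Δreserves = +¥1168.5B, Δdeposits = +¥448B.
Δrequired reserves = 12% × +¥448B = +¥53.76B.
Δexcess reserves = Δreserves − Δrequired = +¥1168.5B − (+¥53.76B) = +¥1114.74 billion.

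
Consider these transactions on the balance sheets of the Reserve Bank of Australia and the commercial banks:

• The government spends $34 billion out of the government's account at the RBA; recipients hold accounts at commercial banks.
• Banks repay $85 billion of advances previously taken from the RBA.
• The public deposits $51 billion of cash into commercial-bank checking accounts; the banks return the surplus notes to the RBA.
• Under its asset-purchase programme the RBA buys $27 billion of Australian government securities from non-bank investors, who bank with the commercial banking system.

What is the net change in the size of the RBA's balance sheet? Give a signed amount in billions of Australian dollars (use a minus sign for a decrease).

-$58 billion

Government spending $34 billion: only the composition of liabilities changes → 0.
Discount-window repayment $85 billion: an RBA asset is shed → −$85B.
Currency deposit $51 billion: only the composition of liabilities changes → 0.
Asset purchase (from non-banks) $27 billion: an RBA asset is acquired → +$27B.
Net: 0 − 85 + 0 + 27 = -$58 billion.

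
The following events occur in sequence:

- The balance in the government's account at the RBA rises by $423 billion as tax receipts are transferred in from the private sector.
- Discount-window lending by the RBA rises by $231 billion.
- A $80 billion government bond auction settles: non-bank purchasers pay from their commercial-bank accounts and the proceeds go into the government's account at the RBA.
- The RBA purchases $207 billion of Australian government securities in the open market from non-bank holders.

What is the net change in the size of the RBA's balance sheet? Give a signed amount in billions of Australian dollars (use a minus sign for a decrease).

Government account inflow $423 billion: only the composition of liabilities changes → 0.
Discount-window loan $231 billion: an RBA asset is acquired → +$231B.
Government account inflow $80 billion: only the composition of liabilities changes → 0.
Asset purchase (from non-banks) $207 billion: an RBA asset is acquired → +$207B.
Net: 0 + 231 + 0 + 207 = +$438 billion.

+$438 billion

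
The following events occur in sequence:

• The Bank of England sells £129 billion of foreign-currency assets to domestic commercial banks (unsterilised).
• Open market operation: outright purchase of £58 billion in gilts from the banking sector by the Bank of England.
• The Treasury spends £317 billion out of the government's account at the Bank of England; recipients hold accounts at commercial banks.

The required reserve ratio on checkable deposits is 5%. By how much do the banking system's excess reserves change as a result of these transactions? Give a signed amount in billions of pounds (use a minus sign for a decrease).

+£230.15 billion

FX sale £129 billion: reserves −£129B, deposits 0.
OMO purchase (from banks) £58 billion: reserves +£58B, deposits 0.
Government spending £317 billion: reserves +£317B, deposits +£317B.
Totals: Δreserves = +£246B, Δdeposits = +£317B.
Δrequired reserves = 5% × +£317B = +£15.85B.
Δexcess reserves = Δreserves − Δrequired = +£246B − (+£15.85B) = +£230.15 billion.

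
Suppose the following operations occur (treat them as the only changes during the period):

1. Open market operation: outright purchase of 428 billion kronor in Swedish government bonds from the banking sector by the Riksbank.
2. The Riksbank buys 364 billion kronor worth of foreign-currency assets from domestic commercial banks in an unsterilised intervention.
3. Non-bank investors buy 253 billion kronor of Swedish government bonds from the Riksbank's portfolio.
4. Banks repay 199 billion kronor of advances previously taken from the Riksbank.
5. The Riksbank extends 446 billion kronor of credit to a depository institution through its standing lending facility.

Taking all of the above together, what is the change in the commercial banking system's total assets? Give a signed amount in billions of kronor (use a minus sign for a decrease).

Riksbank balance sheet:
  Assets:      Securities +175B, Loans to banks +247B, Foreign assets +364B
  Liabilities: Bank reserves +786B
Commercial banking system:
  Assets:      Reserves at CB +786B, Securities −428B, Foreign assets −364B
  Liabilities: Checkable deposits −253B, Borrowings from CB +247B
Change in total bank assets = -6 billion.

-6 billion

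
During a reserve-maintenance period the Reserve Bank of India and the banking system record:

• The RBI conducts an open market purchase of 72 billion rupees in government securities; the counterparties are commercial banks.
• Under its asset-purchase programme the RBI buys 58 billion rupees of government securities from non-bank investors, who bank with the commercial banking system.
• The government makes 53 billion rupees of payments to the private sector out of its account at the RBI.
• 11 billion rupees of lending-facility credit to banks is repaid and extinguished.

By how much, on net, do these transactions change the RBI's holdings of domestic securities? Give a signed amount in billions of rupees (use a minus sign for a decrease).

+130 billion

RBI balance sheet:
  Assets:      Securities +130B, Loans to banks −11B
  Liabilities: Bank reserves +172B, Government deposits −53B
Commercial banking system:
  Assets:      Reserves at CB +172B, Securities −72B
  Liabilities: Checkable deposits +111B, Borrowings from CB −11B
So the change in the RBI's holdings of domestic securities is +130 billion.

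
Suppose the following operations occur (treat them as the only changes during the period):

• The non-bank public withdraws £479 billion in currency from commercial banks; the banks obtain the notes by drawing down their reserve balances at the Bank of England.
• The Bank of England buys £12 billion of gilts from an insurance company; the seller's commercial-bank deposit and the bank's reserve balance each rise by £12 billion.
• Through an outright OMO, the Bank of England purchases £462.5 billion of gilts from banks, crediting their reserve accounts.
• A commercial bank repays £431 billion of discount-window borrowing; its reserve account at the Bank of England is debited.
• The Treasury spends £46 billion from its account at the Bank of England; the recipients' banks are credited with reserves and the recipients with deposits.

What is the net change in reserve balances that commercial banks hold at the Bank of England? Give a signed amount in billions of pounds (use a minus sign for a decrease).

-£389.5 billion

Currency withdrawal £479 billion: banks swap reserves for currency → −£479B.
Asset purchase (from non-banks) £12 billion: the Bank of England pays by crediting reserve accounts → +£12B.
OMO purchase (from banks) £462.5 billion: the Bank of England pays by crediting reserve accounts → +£462.5B.
Discount-window repayment £431 billion: repayment is debited from reserves → −£431B.
Government spending £46 billion: government payments flow into bank reserve accounts → +£46B.
Net: −479 + 12 + 462.5 − 431 + 46 = -£389.5 billion.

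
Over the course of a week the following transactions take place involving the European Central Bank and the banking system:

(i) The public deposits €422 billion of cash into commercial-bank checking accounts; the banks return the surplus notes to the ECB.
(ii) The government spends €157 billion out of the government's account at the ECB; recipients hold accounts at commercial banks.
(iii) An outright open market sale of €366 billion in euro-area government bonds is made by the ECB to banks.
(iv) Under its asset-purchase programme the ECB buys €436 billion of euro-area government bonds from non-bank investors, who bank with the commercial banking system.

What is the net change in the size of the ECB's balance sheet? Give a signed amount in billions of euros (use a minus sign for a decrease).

Currency deposit €422 billion: only the composition of liabilities changes → 0.
Government spending €157 billion: only the composition of liabilities changes → 0.
OMO sale (to banks) €366 billion: an ECB asset is shed → −€366B.
Asset purchase (from non-banks) €436 billion: an ECB asset is acquired → +€436B.
Net: 0 + 0 − 366 + 436 = +€70 billion.

+€70 billion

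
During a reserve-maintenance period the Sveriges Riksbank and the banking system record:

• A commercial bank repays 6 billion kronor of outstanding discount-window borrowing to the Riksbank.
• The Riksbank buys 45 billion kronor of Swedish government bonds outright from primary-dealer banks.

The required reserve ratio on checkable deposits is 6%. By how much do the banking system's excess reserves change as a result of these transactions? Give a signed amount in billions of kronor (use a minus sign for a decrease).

+39 billion

Discount-window repayment 6 billion kronor: reserves −6B, deposits 0.
OMO purchase (from banks) 45 billion kronor: reserves +45B, deposits 0.
Totals: Δreserves = +39B, Δdeposits = 0.
Δrequired reserves = 6% × 0 = 0.
Δexcess reserves = Δreserves − Δrequired = +39B − (0) = +39 billion.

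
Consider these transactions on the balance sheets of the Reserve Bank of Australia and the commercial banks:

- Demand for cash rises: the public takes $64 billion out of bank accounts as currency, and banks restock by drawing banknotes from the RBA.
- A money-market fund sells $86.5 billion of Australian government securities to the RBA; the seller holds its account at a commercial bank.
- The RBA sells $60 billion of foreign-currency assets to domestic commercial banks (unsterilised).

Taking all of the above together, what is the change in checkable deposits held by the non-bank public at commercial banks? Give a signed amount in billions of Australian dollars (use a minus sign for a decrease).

Currency withdrawal $64 billion: non-bank counterparties' bank balances fall → −$64B.
Asset purchase (from non-banks) $86.5 billion: non-bank counterparties' bank balances rise → +$86.5B.
FX sale $60 billion: the counterparty is a bank, so public deposits are unchanged → 0.
Net: −64 + 86.5 + 0 = +$22.5 billion.

+$22.5 billion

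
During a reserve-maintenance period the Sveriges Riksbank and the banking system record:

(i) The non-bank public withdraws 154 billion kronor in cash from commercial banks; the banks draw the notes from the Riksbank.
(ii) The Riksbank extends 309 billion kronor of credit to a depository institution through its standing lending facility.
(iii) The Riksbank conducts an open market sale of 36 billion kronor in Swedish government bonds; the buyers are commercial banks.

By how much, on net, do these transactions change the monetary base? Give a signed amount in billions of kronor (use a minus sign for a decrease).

Currency withdrawal 154 billion kronor: just a shift between currency and reserves — both are base money → 0.
Discount-window loan 309 billion kronor: Riksbank balance sheet expands → +309B.
OMO sale (to banks) 36 billion kronor: Riksbank balance sheet contracts → −36B.
Net: 0 + 309 − 36 = +273 billion.

+273 billion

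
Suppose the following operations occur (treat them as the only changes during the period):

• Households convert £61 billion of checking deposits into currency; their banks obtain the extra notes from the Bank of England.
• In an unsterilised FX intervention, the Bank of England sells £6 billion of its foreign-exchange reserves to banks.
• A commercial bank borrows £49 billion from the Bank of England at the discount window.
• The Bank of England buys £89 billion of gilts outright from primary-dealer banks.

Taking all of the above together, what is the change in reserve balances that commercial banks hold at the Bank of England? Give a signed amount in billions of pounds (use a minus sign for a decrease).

Bank of England balance sheet:
  Assets:      Securities +£89B, Loans to banks +£49B, Foreign assets −£6B
  Liabilities: Bank reserves +£71B, Currency in circulation +£61B
So the change in reserve balances that commercial banks hold at the Bank of England is +£71 billion.

+£71 billion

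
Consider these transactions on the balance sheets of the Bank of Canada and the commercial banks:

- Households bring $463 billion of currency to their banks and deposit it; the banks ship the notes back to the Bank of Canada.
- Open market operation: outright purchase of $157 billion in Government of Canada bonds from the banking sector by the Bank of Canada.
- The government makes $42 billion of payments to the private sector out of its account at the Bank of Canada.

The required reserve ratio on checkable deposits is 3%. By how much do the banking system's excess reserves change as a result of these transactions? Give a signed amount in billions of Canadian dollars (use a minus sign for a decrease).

+$646.85 billion

Currency deposit $463 billion: reserves +$463B, deposits +$463B.
OMO purchase (from banks) $157 billion: reserves +$157B, deposits 0.
Government spending $42 billion: reserves +$42B, deposits +$42B.
Totals: Δreserves = +$662B, Δdeposits = +$505B.
Δrequired reserves = 3% × +$505B = +$15.15B.
Δexcess reserves = Δreserves − Δrequired = +$662B − (+$15.15B) = +$646.85 billion.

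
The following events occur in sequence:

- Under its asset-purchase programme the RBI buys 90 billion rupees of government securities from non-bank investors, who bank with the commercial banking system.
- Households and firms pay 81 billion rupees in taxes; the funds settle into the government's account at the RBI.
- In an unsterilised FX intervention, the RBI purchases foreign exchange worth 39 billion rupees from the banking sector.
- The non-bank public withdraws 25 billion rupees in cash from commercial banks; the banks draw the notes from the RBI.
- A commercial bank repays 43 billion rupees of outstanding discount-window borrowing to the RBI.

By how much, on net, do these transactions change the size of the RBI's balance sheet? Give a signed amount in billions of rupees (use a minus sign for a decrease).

RBI balance sheet:
  Assets:      Securities +90B, Loans to banks −43B, Foreign assets +39B
  Liabilities: Bank reserves −20B, Currency in circulation +25B, Government deposits +81B
Commercial banking system:
  Assets:      Reserves at CB −20B, Foreign assets −39B
  Liabilities: Checkable deposits −16B, Borrowings from CB −43B
Change in total RBI assets = +86 billion.

+86 billion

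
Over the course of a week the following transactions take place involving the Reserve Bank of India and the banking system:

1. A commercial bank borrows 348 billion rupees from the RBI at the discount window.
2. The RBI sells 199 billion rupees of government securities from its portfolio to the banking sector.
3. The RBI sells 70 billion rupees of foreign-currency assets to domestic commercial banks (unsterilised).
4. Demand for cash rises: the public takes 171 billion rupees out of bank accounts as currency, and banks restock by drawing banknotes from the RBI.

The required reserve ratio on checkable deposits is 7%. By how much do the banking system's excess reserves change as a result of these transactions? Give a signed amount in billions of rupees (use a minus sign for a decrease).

-80.03 billion

Discount-window loan 348 billion rupees: reserves +348B, deposits 0.
OMO sale (to banks) 199 billion rupees: reserves −199B, deposits 0.
FX sale 70 billion rupees: reserves −70B, deposits 0.
Currency withdrawal 171 billion rupees: reserves −171B, deposits −171B.
Totals: Δreserves = −92B, Δdeposits = −171B.
Δrequired reserves = 7% × −171B = −11.97B.
Δexcess reserves = Δreserves − Δrequired = −92B − (−11.97B) = -80.03 billion.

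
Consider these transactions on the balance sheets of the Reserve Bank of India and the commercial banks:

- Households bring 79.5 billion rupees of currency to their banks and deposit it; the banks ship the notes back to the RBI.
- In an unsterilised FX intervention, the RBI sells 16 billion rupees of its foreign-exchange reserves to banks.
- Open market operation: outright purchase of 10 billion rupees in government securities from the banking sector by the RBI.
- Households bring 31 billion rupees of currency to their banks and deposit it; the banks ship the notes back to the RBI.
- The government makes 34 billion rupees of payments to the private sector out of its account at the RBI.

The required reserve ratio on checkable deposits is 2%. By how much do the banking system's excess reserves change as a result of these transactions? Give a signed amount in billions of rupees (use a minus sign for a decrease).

+135.61 billion

Currency deposit 79.5 billion rupees: reserves +79.5B, deposits +79.5B.
FX sale 16 billion rupees: reserves −16B, deposits 0.
OMO purchase (from banks) 10 billion rupees: reserves +10B, deposits 0.
Currency deposit 31 billion rupees: reserves +31B, deposits +31B.
Government spending 34 billion rupees: reserves +34B, deposits +34B.
Totals: Δreserves = +138.5B, Δdeposits = +144.5B.
Δrequired reserves = 2% × +144.5B = +2.89B.
Δexcess reserves = Δreserves − Δrequired = +138.5B − (+2.89B) = +135.61 billion.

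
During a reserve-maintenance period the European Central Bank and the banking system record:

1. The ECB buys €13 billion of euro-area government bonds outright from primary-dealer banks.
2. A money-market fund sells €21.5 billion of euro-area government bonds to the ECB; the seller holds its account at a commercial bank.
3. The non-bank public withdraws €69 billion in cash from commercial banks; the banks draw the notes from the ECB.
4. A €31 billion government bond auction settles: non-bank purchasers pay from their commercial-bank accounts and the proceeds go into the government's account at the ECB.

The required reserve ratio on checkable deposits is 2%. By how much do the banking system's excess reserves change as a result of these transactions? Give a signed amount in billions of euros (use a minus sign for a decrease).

OMO purchase (from banks) €13 billion: reserves +€13B, deposits 0.
Asset purchase (from non-banks) €21.5 billion: reserves +€21.5B, deposits +€21.5B.
Currency withdrawal €69 billion: reserves −€69B, deposits −€69B.
Government account inflow €31 billion: reserves −€31B, deposits −€31B.
Totals: Δreserves = −€65.5B, Δdeposits = −€78.5B.
Δrequired reserves = 2% × −€78.5B = −€1.57B.
Δexcess reserves = Δreserves − Δrequired = −€65.5B − (−€1.57B) = -€63.93 billion.

-€63.93 billion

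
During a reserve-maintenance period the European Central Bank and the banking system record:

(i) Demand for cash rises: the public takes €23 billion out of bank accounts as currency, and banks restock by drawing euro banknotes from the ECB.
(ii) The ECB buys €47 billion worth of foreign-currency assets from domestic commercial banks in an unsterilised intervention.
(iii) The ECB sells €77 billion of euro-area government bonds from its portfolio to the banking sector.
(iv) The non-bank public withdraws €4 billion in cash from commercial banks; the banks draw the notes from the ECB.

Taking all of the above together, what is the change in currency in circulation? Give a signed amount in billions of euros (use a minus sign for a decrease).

Currency withdrawal €23 billion: notes leave the central bank → +€23B.
FX purchase €47 billion: no currency enters or leaves circulation → 0.
OMO sale (to banks) €77 billion: no currency enters or leaves circulation → 0.
Currency withdrawal €4 billion: notes leave the central bank → +€4B.
Net: 23 + 0 + 0 + 4 = +€27 billion.

+€27 billion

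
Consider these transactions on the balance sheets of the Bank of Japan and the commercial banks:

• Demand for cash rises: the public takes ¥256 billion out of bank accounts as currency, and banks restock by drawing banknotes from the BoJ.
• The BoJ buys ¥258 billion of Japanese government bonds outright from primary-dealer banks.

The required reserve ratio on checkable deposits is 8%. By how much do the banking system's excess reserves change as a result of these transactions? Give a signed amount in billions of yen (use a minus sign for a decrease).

Currency withdrawal ¥256 billion: reserves −¥256B, deposits −¥256B.
OMO purchase (from banks) ¥258 billion: reserves +¥258B, deposits 0.
Totals: Δreserves = +¥2B, Δdeposits = −¥256B.
Δrequired reserves = 8% × −¥256B = −¥20.48B.
Δexcess reserves = Δreserves − Δrequired = +¥2B − (−¥20.48B) = +¥22.48 billion.

+¥22.48 billion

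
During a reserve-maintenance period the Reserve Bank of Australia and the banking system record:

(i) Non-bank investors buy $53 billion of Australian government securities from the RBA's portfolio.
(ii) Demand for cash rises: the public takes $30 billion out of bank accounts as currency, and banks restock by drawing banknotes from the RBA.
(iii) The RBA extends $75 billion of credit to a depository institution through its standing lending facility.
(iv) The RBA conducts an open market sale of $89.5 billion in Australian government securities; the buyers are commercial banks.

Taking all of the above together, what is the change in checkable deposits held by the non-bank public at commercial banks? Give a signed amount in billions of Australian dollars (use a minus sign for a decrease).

-$83 billion

Asset sale (to non-banks) $53 billion: non-bank counterparties' bank balances fall → −$53B.
Currency withdrawal $30 billion: non-bank counterparties' bank balances fall → −$30B.
Discount-window loan $75 billion: the counterparty is a bank, so public deposits are unchanged → 0.
OMO sale (to banks) $89.5 billion: the counterparty is a bank, so public deposits are unchanged → 0.
Net: −53 − 30 + 0 + 0 = -$83 billion.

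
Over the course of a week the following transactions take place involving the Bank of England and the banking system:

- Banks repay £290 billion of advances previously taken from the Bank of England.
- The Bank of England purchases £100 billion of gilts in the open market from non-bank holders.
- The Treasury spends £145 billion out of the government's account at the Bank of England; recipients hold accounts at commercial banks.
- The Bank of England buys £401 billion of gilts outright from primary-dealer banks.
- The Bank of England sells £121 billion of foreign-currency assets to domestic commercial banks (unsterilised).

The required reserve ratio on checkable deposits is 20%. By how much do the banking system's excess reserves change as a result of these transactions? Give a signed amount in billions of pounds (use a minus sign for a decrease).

+£186 billion

Discount-window repayment £290 billion: reserves −£290B, deposits 0.
Asset purchase (from non-banks) £100 billion: reserves +£100B, deposits +£100B.
Government spending £145 billion: reserves +£145B, deposits +£145B.
OMO purchase (from banks) £401 billion: reserves +£401B, deposits 0.
FX sale £121 billion: reserves −£121B, deposits 0.
Totals: Δreserves = +£235B, Δdeposits = +£245B.
Δrequired reserves = 20% × +£245B = +£49B.
Δexcess reserves = Δreserves − Δrequired = +£235B − (+£49B) = +£186 billion.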